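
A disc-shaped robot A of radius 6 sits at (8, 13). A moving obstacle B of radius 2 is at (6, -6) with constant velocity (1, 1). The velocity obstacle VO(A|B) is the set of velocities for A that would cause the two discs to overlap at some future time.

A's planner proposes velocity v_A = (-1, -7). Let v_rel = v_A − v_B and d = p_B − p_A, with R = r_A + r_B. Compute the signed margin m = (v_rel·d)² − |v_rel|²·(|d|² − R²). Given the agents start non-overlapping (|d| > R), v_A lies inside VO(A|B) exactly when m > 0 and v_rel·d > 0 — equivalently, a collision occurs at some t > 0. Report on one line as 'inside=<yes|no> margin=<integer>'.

d = (-2, -19),  |d|² = 365;  R = 6+2 = 8,  c = 365−8² = 301
v_rel = (-2, -8),  |v_rel|² = 68;  v_rel·d = (-2)·(-2) + (-8)·(-19) = 156
68·t² − 312·t + 301 = 0  ⇒  m = 156² − 68·301 = 3868
m = 3868 > 0,  v_rel·d = 156 > 0  ⇒  inside

inside=yes margin=3868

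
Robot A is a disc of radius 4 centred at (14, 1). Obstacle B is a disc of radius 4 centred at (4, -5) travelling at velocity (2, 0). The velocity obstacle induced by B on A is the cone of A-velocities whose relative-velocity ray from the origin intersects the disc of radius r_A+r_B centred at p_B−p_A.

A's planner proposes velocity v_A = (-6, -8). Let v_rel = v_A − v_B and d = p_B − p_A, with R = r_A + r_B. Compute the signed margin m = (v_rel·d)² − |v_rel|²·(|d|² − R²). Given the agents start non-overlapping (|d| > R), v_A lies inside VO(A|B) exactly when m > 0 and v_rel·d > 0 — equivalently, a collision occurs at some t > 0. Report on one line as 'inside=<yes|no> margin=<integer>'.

d = (-10, -6),  |d|² = 136;  R = 4+4 = 8,  c = 136−8² = 72
v_rel = (-8, -8),  |v_rel|² = 128;  v_rel·d = (-8)·(-10) + (-8)·(-6) = 128
128·t² − 256·t + 72 = 0  ⇒  m = 128² − 128·72 = 7168
m = 7168 > 0,  v_rel·d = 128 > 0  ⇒  inside

inside=yes margin=7168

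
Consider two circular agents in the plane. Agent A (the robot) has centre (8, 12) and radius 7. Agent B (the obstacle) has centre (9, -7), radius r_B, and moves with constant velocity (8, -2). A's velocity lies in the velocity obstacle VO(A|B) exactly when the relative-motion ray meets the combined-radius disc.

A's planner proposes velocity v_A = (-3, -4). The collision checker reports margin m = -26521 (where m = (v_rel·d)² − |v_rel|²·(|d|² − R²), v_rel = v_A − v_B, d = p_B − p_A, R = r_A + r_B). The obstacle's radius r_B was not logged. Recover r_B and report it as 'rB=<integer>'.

m = -26521
d = (1, -19);  v_rel = (-11, -2),  |v_rel|² = 125
v_rel×d = (-11)·(-19) − (-2)·(1) = 211
since m = R²·125 − 211²:  R² = (44521 + -26521) / 125 = 144
R = √144 = 12  ⇒  r_B = 12 − 7 = 5

rB=5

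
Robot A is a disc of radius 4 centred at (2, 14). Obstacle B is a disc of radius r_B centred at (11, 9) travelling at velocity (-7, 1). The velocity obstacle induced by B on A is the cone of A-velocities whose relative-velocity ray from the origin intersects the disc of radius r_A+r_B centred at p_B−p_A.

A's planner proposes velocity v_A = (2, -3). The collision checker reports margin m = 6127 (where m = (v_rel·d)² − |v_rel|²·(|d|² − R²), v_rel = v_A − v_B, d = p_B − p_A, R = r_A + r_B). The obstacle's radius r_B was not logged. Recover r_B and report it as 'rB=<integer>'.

m = 6127
d = (9, -5);  v_rel = (9, -4),  |v_rel|² = 97
v_rel×d = (9)·(-5) − (-4)·(9) = -9
since m = R²·97 − (-9)²:  R² = (81 + 6127) / 97 = 64
R = √64 = 8  ⇒  r_B = 8 − 4 = 4

rB=4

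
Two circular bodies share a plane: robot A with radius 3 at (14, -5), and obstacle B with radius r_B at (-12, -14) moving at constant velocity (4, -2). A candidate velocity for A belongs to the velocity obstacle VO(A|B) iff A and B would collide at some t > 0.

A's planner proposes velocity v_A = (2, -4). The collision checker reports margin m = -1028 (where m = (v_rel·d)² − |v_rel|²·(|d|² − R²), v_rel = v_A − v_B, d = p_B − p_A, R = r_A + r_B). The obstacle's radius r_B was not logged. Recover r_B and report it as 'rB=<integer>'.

m = -1028
d = (-26, -9);  v_rel = (-2, -2),  |v_rel|² = 8
v_rel×d = (-2)·(-9) − (-2)·(-26) = -34
since m = R²·8 − (-34)²:  R² = (1156 + -1028) / 8 = 16
R = √16 = 4  ⇒  r_B = 4 − 3 = 1

rB=1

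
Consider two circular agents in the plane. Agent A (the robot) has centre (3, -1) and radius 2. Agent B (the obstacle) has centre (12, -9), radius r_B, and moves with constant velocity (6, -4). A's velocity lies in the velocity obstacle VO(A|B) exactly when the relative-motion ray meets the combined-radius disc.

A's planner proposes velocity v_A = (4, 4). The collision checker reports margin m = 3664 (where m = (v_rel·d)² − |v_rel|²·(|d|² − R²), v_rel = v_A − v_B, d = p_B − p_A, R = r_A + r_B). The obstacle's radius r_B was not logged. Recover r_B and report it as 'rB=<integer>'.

m = 3664
d = (9, -8);  v_rel = (-2, 8),  |v_rel|² = 68
v_rel×d = (-2)·(-8) − (8)·(9) = -56
since m = R²·68 − (-56)²:  R² = (3136 + 3664) / 68 = 100
R = √100 = 10  ⇒  r_B = 10 − 2 = 8

rB=8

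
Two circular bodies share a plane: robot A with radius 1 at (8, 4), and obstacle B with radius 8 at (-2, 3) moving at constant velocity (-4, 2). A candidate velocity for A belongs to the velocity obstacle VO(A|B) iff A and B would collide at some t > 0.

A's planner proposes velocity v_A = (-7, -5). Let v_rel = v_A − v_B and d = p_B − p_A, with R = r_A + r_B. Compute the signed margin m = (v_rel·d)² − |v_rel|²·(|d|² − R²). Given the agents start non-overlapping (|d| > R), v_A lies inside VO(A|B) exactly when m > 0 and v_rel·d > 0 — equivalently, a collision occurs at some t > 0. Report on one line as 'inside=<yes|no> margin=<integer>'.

d = (-10, -1),  |d|² = 101;  R = 1+8 = 9,  c = 101−9² = 20
v_rel = (-3, -7),  |v_rel|² = 58;  v_rel·d = (-3)·(-10) + (-7)·(-1) = 37
58·t² − 74·t + 20 = 0  ⇒  m = 37² − 58·20 = 209
m = 209 > 0,  v_rel·d = 37 > 0  ⇒  inside

inside=yes margin=209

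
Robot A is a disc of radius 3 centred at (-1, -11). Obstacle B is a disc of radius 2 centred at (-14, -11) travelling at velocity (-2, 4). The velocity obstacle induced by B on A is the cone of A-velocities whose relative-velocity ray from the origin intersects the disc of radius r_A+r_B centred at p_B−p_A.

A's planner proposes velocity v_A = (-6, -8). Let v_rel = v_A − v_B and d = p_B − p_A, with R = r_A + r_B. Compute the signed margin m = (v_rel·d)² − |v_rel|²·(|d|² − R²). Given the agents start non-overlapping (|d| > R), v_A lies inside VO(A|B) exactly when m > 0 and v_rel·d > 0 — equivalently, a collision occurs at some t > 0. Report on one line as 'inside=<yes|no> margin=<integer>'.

d = (-13, 0),  |d|² = 169;  R = 3+2 = 5,  c = 169−5² = 144
v_rel = (-4, -12),  |v_rel|² = 160;  v_rel·d = (-4)·(-13) + (-12)·(0) = 52
160·t² − 104·t + 144 = 0  ⇒  m = 52² − 160·144 = -20336
m = -20336 < 0,  v_rel·d = 52 > 0  ⇒  outside

inside=no margin=-20336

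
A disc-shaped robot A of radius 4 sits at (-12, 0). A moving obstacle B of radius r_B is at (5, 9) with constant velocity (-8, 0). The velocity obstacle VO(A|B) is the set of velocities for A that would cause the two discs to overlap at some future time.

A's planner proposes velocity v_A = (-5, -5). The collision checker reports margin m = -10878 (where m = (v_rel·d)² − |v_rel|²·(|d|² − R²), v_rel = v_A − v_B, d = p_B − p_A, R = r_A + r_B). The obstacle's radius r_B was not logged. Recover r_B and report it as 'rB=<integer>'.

m = -10878
d = (17, 9);  v_rel = (3, -5),  |v_rel|² = 34
v_rel×d = (3)·(9) − (-5)·(17) = 112
since m = R²·34 − 112²:  R² = (12544 + -10878) / 34 = 49
R = √49 = 7  ⇒  r_B = 7 − 4 = 3

rB=3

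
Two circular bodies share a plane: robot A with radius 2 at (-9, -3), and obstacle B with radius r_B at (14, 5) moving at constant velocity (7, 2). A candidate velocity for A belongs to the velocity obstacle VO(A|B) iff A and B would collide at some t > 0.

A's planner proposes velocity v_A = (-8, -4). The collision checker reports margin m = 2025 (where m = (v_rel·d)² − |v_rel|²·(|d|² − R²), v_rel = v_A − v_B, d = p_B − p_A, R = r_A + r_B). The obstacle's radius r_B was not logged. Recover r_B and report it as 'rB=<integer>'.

m = 2025
d = (23, 8);  v_rel = (-15, -6),  |v_rel|² = 261
v_rel×d = (-15)·(8) − (-6)·(23) = 18
since m = R²·261 − 18²:  R² = (324 + 2025) / 261 = 9
R = √9 = 3  ⇒  r_B = 3 − 2 = 1

rB=1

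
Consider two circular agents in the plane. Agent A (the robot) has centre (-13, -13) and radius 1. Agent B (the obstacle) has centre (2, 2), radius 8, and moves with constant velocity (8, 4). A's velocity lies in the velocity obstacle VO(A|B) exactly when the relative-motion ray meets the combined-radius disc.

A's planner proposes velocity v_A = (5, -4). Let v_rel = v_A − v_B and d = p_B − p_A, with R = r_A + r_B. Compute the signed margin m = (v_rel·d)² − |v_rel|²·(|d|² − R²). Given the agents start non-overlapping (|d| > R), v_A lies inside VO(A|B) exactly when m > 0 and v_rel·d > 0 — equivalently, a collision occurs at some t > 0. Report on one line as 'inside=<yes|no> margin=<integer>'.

d = (15, 15),  |d|² = 450;  R = 1+8 = 9,  c = 450−9² = 369
v_rel = (-3, -8),  |v_rel|² = 73;  v_rel·d = (-3)·(15) + (-8)·(15) = -165
73·t² + 330·t + 369 = 0  ⇒  m = (-165)² − 73·369 = 288
m = 288 > 0,  v_rel·d = -165 < 0  ⇒  outside

inside=no margin=288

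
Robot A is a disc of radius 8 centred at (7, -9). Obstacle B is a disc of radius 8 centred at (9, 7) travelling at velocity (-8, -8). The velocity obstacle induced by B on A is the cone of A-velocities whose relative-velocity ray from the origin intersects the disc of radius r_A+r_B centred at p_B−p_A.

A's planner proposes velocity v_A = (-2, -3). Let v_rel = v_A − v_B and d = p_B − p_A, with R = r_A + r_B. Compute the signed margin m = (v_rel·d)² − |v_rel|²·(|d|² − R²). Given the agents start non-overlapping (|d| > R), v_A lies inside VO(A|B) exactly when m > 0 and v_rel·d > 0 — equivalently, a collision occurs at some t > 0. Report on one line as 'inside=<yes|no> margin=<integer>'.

d = (2, 16),  |d|² = 260;  R = 8+8 = 16,  c = 260−16² = 4
v_rel = (6, 5),  |v_rel|² = 61;  v_rel·d = (6)·(2) + (5)·(16) = 92
61·t² − 184·t + 4 = 0  ⇒  m = 92² − 61·4 = 8220
m = 8220 > 0,  v_rel·d = 92 > 0  ⇒  inside

inside=yes margin=8220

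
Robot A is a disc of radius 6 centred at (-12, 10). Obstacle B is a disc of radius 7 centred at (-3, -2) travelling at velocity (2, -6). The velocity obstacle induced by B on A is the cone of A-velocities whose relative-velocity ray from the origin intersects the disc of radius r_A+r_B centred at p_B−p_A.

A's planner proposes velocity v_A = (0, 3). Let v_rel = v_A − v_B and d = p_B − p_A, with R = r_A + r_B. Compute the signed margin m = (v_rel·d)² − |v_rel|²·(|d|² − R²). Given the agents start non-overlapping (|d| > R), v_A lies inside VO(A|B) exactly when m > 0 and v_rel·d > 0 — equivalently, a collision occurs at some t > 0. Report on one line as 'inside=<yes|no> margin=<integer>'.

d = (9, -12),  |d|² = 225;  R = 6+7 = 13,  c = 225−13² = 56
v_rel = (-2, 9),  |v_rel|² = 85;  v_rel·d = (-2)·(9) + (9)·(-12) = -126
85·t² + 252·t + 56 = 0  ⇒  m = (-126)² − 85·56 = 11116
m = 11116 > 0,  v_rel·d = -126 < 0  ⇒  outside

inside=no margin=11116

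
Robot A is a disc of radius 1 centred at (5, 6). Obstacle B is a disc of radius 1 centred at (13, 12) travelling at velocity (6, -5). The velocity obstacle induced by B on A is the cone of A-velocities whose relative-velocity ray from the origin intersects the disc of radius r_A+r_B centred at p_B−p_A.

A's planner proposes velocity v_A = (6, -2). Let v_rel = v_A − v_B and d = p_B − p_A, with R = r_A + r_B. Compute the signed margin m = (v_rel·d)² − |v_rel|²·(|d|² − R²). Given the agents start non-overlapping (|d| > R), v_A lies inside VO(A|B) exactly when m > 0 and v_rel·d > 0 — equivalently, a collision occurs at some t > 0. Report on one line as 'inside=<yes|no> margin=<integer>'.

d = (8, 6),  |d|² = 100;  R = 1+1 = 2,  c = 100−2² = 96
v_rel = (0, 3),  |v_rel|² = 9;  v_rel·d = (0)·(8) + (3)·(6) = 18
9·t² − 36·t + 96 = 0  ⇒  m = 18² − 9·96 = -540
m = -540 < 0,  v_rel·d = 18 > 0  ⇒  outside

inside=no margin=-540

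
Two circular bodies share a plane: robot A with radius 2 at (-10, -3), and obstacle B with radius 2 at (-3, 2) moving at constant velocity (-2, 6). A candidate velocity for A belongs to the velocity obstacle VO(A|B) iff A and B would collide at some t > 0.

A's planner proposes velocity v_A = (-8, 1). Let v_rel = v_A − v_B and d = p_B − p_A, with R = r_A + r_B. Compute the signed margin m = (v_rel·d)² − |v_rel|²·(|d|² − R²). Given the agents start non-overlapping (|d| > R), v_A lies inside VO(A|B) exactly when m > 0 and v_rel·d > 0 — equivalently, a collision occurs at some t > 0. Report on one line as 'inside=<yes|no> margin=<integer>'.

d = (7, 5),  |d|² = 74;  R = 2+2 = 4,  c = 74−4² = 58
v_rel = (-6, -5),  |v_rel|² = 61;  v_rel·d = (-6)·(7) + (-5)·(5) = -67
61·t² + 134·t + 58 = 0  ⇒  m = (-67)² − 61·58 = 951
m = 951 > 0,  v_rel·d = -67 < 0  ⇒  outside

inside=no margin=951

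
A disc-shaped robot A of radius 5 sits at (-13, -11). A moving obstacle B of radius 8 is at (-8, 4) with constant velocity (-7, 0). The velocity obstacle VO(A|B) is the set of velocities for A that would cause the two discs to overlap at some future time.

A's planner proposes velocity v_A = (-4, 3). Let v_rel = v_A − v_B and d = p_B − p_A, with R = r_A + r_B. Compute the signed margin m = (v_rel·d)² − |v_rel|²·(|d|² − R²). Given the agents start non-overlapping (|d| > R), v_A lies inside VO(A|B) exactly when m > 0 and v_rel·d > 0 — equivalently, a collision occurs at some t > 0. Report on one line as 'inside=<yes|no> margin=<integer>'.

d = (5, 15),  |d|² = 250;  R = 5+8 = 13,  c = 250−13² = 81
v_rel = (3, 3),  |v_rel|² = 18;  v_rel·d = (3)·(5) + (3)·(15) = 60
18·t² − 120·t + 81 = 0  ⇒  m = 60² − 18·81 = 2142
m = 2142 > 0,  v_rel·d = 60 > 0  ⇒  inside

inside=yes margin=2142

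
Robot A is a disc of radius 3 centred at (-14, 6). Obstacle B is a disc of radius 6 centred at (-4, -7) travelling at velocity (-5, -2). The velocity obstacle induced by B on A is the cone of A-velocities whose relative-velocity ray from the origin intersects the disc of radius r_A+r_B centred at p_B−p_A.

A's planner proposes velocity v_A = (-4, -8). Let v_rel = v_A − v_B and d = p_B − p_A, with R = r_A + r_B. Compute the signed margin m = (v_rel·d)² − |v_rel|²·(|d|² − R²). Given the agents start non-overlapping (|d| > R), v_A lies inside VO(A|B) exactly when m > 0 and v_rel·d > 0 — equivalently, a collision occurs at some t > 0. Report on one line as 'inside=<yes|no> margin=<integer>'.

d = (10, -13),  |d|² = 269;  R = 3+6 = 9,  c = 269−9² = 188
v_rel = (1, -6),  |v_rel|² = 37;  v_rel·d = (1)·(10) + (-6)·(-13) = 88
37·t² − 176·t + 188 = 0  ⇒  m = 88² − 37·188 = 788
m = 788 > 0,  v_rel·d = 88 > 0  ⇒  inside

inside=yes margin=788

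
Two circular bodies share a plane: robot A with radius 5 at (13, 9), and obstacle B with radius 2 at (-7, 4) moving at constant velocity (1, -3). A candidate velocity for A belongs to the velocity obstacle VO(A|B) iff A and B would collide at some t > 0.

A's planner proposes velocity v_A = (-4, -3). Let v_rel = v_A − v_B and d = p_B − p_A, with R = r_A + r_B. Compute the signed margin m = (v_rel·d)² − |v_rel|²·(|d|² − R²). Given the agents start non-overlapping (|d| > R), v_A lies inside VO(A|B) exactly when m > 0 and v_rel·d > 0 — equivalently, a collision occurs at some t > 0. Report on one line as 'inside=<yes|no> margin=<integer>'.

d = (-20, -5),  |d|² = 425;  R = 5+2 = 7,  c = 425−7² = 376
v_rel = (-5, 0),  |v_rel|² = 25;  v_rel·d = (-5)·(-20) + (0)·(-5) = 100
25·t² − 200·t + 376 = 0  ⇒  m = 100² − 25·376 = 600
m = 600 > 0,  v_rel·d = 100 > 0  ⇒  inside

inside=yes margin=600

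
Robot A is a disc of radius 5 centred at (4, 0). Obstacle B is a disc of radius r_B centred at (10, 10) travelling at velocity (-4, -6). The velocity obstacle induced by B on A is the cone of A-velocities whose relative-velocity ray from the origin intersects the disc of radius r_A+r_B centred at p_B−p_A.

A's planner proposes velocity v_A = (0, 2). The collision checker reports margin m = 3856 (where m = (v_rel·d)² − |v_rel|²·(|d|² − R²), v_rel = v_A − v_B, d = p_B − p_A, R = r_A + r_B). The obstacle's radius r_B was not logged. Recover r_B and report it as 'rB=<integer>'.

m = 3856
d = (6, 10);  v_rel = (4, 8),  |v_rel|² = 80
v_rel×d = (4)·(10) − (8)·(6) = -8
since m = R²·80 − (-8)²:  R² = (64 + 3856) / 80 = 49
R = √49 = 7  ⇒  r_B = 7 − 5 = 2

rB=2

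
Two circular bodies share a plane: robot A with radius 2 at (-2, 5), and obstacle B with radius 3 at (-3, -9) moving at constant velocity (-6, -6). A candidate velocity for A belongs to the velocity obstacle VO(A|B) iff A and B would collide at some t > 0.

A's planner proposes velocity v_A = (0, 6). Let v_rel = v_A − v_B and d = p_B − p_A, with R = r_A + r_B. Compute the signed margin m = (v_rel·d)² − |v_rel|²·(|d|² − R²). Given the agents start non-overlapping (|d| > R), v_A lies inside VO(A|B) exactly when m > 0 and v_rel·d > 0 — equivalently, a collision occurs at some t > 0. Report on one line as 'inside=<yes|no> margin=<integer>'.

d = (-1, -14),  |d|² = 197;  R = 2+3 = 5,  c = 197−5² = 172
v_rel = (6, 12),  |v_rel|² = 180;  v_rel·d = (6)·(-1) + (12)·(-14) = -174
180·t² + 348·t + 172 = 0  ⇒  m = (-174)² − 180·172 = -684
m = -684 < 0,  v_rel·d = -174 < 0  ⇒  outside

inside=no margin=-684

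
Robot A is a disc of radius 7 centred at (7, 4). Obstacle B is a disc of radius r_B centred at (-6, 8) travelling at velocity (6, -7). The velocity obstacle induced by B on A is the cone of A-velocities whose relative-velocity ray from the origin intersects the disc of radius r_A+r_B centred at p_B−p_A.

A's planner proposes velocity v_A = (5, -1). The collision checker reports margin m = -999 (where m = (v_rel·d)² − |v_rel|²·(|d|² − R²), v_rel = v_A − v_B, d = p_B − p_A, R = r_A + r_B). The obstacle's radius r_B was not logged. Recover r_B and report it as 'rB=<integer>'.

m = -999
d = (-13, 4);  v_rel = (-1, 6),  |v_rel|² = 37
v_rel×d = (-1)·(4) − (6)·(-13) = 74
since m = R²·37 − 74²:  R² = (5476 + -999) / 37 = 121
R = √121 = 11  ⇒  r_B = 11 − 7 = 4

rB=4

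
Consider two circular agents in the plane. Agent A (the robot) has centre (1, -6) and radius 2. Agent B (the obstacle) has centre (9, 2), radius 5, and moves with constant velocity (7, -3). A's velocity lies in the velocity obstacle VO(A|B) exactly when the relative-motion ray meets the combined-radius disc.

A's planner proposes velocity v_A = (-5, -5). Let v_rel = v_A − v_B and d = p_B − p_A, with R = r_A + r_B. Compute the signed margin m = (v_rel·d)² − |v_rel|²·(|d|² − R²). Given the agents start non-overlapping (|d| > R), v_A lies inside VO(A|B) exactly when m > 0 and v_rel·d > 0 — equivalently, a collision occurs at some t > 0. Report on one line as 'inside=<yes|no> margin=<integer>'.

d = (8, 8),  |d|² = 128;  R = 2+5 = 7,  c = 128−7² = 79
v_rel = (-12, -2),  |v_rel|² = 148;  v_rel·d = (-12)·(8) + (-2)·(8) = -112
148·t² + 224·t + 79 = 0  ⇒  m = (-112)² − 148·79 = 852
m = 852 > 0,  v_rel·d = -112 < 0  ⇒  outside

inside=no margin=852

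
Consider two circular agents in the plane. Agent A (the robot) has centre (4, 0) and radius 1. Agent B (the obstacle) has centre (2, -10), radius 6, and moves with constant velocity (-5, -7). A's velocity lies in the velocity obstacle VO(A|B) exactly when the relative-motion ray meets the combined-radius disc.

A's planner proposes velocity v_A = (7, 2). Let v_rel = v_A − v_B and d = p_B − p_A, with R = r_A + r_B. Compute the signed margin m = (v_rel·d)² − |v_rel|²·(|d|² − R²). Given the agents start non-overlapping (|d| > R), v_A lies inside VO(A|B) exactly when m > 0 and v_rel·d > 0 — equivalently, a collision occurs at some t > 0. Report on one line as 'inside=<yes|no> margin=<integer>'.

d = (-2, -10),  |d|² = 104;  R = 1+6 = 7,  c = 104−7² = 55
v_rel = (12, 9),  |v_rel|² = 225;  v_rel·d = (12)·(-2) + (9)·(-10) = -114
225·t² + 228·t + 55 = 0  ⇒  m = (-114)² − 225·55 = 621
m = 621 > 0,  v_rel·d = -114 < 0  ⇒  outside

inside=no margin=621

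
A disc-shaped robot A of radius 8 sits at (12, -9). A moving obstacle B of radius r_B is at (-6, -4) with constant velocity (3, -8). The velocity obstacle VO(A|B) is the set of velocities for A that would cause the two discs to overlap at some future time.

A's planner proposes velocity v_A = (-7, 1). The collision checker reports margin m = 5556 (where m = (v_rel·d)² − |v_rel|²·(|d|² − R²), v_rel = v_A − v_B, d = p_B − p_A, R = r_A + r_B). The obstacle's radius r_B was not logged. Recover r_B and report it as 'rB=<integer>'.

m = 5556
d = (-18, 5);  v_rel = (-10, 9),  |v_rel|² = 181
v_rel×d = (-10)·(5) − (9)·(-18) = 112
since m = R²·181 − 112²:  R² = (12544 + 5556) / 181 = 100
R = √100 = 10  ⇒  r_B = 10 − 8 = 2

rB=2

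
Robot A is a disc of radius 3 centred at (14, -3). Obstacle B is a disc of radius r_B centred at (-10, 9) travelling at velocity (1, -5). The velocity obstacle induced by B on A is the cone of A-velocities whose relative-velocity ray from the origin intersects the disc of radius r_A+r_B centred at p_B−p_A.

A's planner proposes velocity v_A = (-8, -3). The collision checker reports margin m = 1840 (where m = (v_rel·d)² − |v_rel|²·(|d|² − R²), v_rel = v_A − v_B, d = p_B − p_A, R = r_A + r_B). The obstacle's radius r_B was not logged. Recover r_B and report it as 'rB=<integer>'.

m = 1840
d = (-24, 12);  v_rel = (-9, 2),  |v_rel|² = 85
v_rel×d = (-9)·(12) − (2)·(-24) = -60
since m = R²·85 − (-60)²:  R² = (3600 + 1840) / 85 = 64
R = √64 = 8  ⇒  r_B = 8 − 3 = 5

rB=5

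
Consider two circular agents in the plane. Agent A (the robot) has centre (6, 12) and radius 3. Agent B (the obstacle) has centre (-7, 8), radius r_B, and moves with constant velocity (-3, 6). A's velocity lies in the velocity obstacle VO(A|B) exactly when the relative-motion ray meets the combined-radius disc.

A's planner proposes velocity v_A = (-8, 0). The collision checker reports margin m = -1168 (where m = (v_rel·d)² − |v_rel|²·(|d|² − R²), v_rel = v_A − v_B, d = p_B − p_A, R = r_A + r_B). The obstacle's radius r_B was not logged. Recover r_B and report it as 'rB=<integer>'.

m = -1168
d = (-13, -4);  v_rel = (-5, -6),  |v_rel|² = 61
v_rel×d = (-5)·(-4) − (-6)·(-13) = -58
since m = R²·61 − (-58)²:  R² = (3364 + -1168) / 61 = 36
R = √36 = 6  ⇒  r_B = 6 − 3 = 3

rB=3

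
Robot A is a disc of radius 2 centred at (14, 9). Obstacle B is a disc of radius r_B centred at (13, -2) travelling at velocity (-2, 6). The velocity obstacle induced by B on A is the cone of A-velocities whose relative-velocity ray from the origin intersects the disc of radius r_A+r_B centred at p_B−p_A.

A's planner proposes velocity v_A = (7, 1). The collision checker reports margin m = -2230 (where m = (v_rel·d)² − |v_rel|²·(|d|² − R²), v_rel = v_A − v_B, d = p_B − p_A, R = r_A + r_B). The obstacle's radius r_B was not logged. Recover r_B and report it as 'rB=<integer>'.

m = -2230
d = (-1, -11);  v_rel = (9, -5),  |v_rel|² = 106
v_rel×d = (9)·(-11) − (-5)·(-1) = -104
since m = R²·106 − (-104)²:  R² = (10816 + -2230) / 106 = 81
R = √81 = 9  ⇒  r_B = 9 − 2 = 7

rB=7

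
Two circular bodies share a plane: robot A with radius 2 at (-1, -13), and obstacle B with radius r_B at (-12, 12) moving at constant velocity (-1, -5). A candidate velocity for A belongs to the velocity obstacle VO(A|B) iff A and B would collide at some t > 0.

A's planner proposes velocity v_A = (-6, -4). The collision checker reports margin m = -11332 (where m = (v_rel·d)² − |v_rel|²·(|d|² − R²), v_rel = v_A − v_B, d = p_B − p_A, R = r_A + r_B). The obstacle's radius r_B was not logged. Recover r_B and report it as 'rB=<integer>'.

m = -11332
d = (-11, 25);  v_rel = (-5, 1),  |v_rel|² = 26
v_rel×d = (-5)·(25) − (1)·(-11) = -114
since m = R²·26 − (-114)²:  R² = (12996 + -11332) / 26 = 64
R = √64 = 8  ⇒  r_B = 8 − 2 = 6

rB=6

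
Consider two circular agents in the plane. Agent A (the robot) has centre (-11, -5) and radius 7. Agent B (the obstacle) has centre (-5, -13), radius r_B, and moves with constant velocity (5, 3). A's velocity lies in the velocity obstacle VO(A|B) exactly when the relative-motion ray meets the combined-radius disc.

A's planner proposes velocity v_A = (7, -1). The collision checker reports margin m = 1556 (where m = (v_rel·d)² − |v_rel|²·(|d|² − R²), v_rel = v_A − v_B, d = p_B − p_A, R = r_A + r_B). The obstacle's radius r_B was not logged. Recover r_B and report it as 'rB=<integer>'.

m = 1556
d = (6, -8);  v_rel = (2, -4),  |v_rel|² = 20
v_rel×d = (2)·(-8) − (-4)·(6) = 8
since m = R²·20 − 8²:  R² = (64 + 1556) / 20 = 81
R = √81 = 9  ⇒  r_B = 9 − 7 = 2

rB=2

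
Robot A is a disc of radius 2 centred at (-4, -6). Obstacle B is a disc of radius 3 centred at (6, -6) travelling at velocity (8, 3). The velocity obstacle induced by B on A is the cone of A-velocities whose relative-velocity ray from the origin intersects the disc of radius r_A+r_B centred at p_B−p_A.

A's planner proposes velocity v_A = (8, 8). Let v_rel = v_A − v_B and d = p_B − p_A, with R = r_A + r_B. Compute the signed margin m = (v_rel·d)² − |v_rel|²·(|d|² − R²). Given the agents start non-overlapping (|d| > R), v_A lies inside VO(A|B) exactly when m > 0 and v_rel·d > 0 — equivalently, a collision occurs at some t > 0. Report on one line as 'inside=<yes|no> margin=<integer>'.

d = (10, 0),  |d|² = 100;  R = 2+3 = 5,  c = 100−5² = 75
v_rel = (0, 5),  |v_rel|² = 25;  v_rel·d = (0)·(10) + (5)·(0) = 0
25·t² − 0·t + 75 = 0  ⇒  m = 0² − 25·75 = -1875
m = -1875 < 0,  v_rel·d = 0 = 0  ⇒  outside

inside=no margin=-1875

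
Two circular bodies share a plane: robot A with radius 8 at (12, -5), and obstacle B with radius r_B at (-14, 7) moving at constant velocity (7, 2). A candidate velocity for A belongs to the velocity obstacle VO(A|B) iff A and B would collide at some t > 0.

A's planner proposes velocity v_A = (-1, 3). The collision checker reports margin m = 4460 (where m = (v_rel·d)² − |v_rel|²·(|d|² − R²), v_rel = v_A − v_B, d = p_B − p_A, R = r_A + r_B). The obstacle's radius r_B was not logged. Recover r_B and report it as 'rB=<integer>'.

m = 4460
d = (-26, 12);  v_rel = (-8, 1),  |v_rel|² = 65
v_rel×d = (-8)·(12) − (1)·(-26) = -70
since m = R²·65 − (-70)²:  R² = (4900 + 4460) / 65 = 144
R = √144 = 12  ⇒  r_B = 12 − 8 = 4

rB=4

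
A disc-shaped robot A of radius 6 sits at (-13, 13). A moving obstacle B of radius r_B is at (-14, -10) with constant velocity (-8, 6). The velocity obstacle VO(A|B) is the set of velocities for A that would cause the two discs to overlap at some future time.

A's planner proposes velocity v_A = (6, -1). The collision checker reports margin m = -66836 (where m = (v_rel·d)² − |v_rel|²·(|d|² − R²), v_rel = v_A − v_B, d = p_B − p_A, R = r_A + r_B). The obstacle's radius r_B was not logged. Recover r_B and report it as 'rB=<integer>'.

m = -66836
d = (-1, -23);  v_rel = (14, -7),  |v_rel|² = 245
v_rel×d = (14)·(-23) − (-7)·(-1) = -329
since m = R²·245 − (-329)²:  R² = (108241 + -66836) / 245 = 169
R = √169 = 13  ⇒  r_B = 13 − 6 = 7

rB=7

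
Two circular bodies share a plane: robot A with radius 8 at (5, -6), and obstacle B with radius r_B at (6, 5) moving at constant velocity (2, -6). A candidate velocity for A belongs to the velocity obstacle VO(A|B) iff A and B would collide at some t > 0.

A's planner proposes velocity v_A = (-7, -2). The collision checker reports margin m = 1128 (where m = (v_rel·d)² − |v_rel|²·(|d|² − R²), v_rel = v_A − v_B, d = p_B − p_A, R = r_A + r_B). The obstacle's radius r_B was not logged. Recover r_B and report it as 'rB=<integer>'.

m = 1128
d = (1, 11);  v_rel = (-9, 4),  |v_rel|² = 97
v_rel×d = (-9)·(11) − (4)·(1) = -103
since m = R²·97 − (-103)²:  R² = (10609 + 1128) / 97 = 121
R = √121 = 11  ⇒  r_B = 11 − 8 = 3

rB=3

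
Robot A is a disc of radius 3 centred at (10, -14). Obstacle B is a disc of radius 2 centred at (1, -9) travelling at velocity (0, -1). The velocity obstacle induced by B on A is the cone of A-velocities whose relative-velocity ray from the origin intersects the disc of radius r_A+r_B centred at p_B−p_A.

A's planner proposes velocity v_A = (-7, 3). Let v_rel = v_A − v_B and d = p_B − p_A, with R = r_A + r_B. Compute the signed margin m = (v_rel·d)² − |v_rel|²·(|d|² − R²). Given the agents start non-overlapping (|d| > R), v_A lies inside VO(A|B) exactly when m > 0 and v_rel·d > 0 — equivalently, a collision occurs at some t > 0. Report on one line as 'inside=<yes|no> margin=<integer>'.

d = (-9, 5),  |d|² = 106;  R = 3+2 = 5,  c = 106−5² = 81
v_rel = (-7, 4),  |v_rel|² = 65;  v_rel·d = (-7)·(-9) + (4)·(5) = 83
65·t² − 166·t + 81 = 0  ⇒  m = 83² − 65·81 = 1624
m = 1624 > 0,  v_rel·d = 83 > 0  ⇒  inside

inside=yes margin=1624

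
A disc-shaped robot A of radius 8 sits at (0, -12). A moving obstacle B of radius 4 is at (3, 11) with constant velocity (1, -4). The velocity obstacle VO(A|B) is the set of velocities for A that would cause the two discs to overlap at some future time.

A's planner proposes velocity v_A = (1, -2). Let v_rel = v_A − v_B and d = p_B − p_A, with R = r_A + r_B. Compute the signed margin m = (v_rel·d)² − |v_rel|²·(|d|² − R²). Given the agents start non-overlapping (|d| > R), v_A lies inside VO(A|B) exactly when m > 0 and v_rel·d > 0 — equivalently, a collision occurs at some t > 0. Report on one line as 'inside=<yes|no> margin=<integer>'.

d = (3, 23),  |d|² = 538;  R = 8+4 = 12,  c = 538−12² = 394
v_rel = (0, 2),  |v_rel|² = 4;  v_rel·d = (0)·(3) + (2)·(23) = 46
4·t² − 92·t + 394 = 0  ⇒  m = 46² − 4·394 = 540
m = 540 > 0,  v_rel·d = 46 > 0  ⇒  inside

inside=yes margin=540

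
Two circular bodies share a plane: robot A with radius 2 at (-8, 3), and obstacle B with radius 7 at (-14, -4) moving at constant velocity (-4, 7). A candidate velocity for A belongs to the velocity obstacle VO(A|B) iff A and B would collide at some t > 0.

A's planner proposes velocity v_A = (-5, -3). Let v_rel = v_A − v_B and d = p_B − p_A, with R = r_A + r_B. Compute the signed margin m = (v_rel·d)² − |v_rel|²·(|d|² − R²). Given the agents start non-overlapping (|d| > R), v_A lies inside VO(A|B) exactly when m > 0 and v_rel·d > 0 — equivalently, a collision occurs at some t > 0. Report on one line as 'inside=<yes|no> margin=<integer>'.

d = (-6, -7),  |d|² = 85;  R = 2+7 = 9,  c = 85−9² = 4
v_rel = (-1, -10),  |v_rel|² = 101;  v_rel·d = (-1)·(-6) + (-10)·(-7) = 76
101·t² − 152·t + 4 = 0  ⇒  m = 76² − 101·4 = 5372
m = 5372 > 0,  v_rel·d = 76 > 0  ⇒  inside

inside=yes margin=5372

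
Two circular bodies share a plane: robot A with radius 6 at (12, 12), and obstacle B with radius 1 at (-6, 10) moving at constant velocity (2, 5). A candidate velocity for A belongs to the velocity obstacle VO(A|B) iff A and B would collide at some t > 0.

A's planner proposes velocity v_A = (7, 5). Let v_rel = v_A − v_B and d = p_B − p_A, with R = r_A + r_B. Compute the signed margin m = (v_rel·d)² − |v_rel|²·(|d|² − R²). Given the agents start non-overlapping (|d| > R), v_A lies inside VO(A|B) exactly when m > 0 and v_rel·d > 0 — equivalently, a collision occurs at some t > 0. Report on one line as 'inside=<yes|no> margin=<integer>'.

d = (-18, -2),  |d|² = 328;  R = 6+1 = 7,  c = 328−7² = 279
v_rel = (5, 0),  |v_rel|² = 25;  v_rel·d = (5)·(-18) + (0)·(-2) = -90
25·t² + 180·t + 279 = 0  ⇒  m = (-90)² − 25·279 = 1125
m = 1125 > 0,  v_rel·d = -90 < 0  ⇒  outside

inside=no margin=1125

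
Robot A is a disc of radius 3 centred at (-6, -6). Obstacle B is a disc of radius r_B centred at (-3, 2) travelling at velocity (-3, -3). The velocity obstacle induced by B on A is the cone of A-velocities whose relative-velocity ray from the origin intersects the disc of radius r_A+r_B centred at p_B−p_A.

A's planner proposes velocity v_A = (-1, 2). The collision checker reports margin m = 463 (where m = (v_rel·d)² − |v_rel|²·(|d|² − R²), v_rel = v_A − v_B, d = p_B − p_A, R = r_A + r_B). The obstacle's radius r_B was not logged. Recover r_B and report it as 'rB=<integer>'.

m = 463
d = (3, 8);  v_rel = (2, 5),  |v_rel|² = 29
v_rel×d = (2)·(8) − (5)·(3) = 1
since m = R²·29 − 1²:  R² = (1 + 463) / 29 = 16
R = √16 = 4  ⇒  r_B = 4 − 3 = 1

rB=1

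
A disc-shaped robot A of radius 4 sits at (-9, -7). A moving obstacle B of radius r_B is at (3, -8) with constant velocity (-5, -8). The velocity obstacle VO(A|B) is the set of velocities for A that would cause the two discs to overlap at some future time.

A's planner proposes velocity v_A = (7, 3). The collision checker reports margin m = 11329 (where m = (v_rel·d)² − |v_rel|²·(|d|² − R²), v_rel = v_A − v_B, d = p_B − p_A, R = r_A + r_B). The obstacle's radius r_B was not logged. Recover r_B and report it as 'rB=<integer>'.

m = 11329
d = (12, -1);  v_rel = (12, 11),  |v_rel|² = 265
v_rel×d = (12)·(-1) − (11)·(12) = -144
since m = R²·265 − (-144)²:  R² = (20736 + 11329) / 265 = 121
R = √121 = 11  ⇒  r_B = 11 − 4 = 7

rB=7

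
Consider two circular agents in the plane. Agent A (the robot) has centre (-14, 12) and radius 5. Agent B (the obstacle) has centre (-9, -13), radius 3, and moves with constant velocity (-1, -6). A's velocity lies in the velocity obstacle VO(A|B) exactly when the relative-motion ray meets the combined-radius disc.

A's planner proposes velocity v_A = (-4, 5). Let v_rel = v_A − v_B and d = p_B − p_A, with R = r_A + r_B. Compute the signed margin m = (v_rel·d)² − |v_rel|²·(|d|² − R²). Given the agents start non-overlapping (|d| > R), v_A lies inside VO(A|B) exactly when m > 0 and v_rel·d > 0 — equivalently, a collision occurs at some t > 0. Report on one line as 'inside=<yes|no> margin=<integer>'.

d = (5, -25),  |d|² = 650;  R = 5+3 = 8,  c = 650−8² = 586
v_rel = (-3, 11),  |v_rel|² = 130;  v_rel·d = (-3)·(5) + (11)·(-25) = -290
130·t² + 580·t + 586 = 0  ⇒  m = (-290)² − 130·586 = 7920
m = 7920 > 0,  v_rel·d = -290 < 0  ⇒  outside

inside=no margin=7920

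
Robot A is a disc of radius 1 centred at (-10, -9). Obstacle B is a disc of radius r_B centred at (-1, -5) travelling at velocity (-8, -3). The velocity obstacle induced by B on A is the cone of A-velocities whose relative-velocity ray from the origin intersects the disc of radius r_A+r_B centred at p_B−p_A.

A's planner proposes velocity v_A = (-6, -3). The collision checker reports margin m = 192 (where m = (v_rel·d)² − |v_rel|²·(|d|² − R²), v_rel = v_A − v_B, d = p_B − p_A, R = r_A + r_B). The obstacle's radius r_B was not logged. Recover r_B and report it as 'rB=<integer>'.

m = 192
d = (9, 4);  v_rel = (2, 0),  |v_rel|² = 4
v_rel×d = (2)·(4) − (0)·(9) = 8
since m = R²·4 − 8²:  R² = (64 + 192) / 4 = 64
R = √64 = 8  ⇒  r_B = 8 − 1 = 7

rB=7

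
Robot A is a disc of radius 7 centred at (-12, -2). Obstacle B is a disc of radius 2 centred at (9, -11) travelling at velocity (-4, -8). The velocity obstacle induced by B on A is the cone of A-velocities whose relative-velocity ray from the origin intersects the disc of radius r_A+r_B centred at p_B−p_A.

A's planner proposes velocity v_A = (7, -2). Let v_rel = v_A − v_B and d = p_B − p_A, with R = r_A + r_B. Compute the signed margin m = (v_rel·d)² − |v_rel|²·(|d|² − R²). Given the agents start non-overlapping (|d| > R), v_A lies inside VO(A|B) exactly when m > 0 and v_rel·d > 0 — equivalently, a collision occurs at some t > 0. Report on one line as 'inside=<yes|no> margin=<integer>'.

d = (21, -9),  |d|² = 522;  R = 7+2 = 9,  c = 522−9² = 441
v_rel = (11, 6),  |v_rel|² = 157;  v_rel·d = (11)·(21) + (6)·(-9) = 177
157·t² − 354·t + 441 = 0  ⇒  m = 177² − 157·441 = -37908
m = -37908 < 0,  v_rel·d = 177 > 0  ⇒  outside

inside=no margin=-37908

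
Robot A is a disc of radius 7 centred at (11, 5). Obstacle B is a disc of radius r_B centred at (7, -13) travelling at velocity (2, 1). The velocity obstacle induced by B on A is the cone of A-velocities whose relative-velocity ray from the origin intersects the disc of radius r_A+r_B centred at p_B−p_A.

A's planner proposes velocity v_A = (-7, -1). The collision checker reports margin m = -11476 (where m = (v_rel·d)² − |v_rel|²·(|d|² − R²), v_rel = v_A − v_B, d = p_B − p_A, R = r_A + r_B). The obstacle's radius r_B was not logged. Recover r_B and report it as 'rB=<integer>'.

m = -11476
d = (-4, -18);  v_rel = (-9, -2),  |v_rel|² = 85
v_rel×d = (-9)·(-18) − (-2)·(-4) = 154
since m = R²·85 − 154²:  R² = (23716 + -11476) / 85 = 144
R = √144 = 12  ⇒  r_B = 12 − 7 = 5

rB=5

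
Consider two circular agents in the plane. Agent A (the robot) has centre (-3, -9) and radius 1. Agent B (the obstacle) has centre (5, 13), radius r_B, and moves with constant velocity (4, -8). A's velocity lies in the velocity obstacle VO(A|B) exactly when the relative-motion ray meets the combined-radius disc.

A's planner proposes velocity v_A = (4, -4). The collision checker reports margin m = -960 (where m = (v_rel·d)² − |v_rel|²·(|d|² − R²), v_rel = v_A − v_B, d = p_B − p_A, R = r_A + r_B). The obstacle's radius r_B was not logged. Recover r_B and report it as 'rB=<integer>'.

m = -960
d = (8, 22);  v_rel = (0, 4),  |v_rel|² = 16
v_rel×d = (0)·(22) − (4)·(8) = -32
since m = R²·16 − (-32)²:  R² = (1024 + -960) / 16 = 4
R = √4 = 2  ⇒  r_B = 2 − 1 = 1

rB=1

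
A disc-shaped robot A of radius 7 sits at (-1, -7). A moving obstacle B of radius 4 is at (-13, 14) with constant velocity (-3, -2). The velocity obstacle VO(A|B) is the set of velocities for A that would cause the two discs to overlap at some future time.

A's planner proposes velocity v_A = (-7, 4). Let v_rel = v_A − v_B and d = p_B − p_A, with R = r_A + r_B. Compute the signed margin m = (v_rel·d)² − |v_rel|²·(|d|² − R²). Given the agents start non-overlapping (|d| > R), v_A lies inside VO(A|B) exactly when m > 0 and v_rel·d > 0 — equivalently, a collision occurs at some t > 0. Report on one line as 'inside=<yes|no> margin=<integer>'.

d = (-12, 21),  |d|² = 585;  R = 7+4 = 11,  c = 585−11² = 464
v_rel = (-4, 6),  |v_rel|² = 52;  v_rel·d = (-4)·(-12) + (6)·(21) = 174
52·t² − 348·t + 464 = 0  ⇒  m = 174² − 52·464 = 6148
m = 6148 > 0,  v_rel·d = 174 > 0  ⇒  inside

inside=yes margin=6148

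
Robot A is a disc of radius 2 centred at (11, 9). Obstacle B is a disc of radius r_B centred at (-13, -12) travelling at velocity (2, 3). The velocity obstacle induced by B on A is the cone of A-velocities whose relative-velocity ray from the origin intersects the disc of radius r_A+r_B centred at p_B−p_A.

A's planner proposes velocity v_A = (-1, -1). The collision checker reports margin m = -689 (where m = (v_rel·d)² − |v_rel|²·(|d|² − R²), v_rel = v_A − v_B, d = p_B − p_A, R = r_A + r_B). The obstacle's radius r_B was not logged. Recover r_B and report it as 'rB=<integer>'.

m = -689
d = (-24, -21);  v_rel = (-3, -4),  |v_rel|² = 25
v_rel×d = (-3)·(-21) − (-4)·(-24) = -33
since m = R²·25 − (-33)²:  R² = (1089 + -689) / 25 = 16
R = √16 = 4  ⇒  r_B = 4 − 2 = 2

rB=2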